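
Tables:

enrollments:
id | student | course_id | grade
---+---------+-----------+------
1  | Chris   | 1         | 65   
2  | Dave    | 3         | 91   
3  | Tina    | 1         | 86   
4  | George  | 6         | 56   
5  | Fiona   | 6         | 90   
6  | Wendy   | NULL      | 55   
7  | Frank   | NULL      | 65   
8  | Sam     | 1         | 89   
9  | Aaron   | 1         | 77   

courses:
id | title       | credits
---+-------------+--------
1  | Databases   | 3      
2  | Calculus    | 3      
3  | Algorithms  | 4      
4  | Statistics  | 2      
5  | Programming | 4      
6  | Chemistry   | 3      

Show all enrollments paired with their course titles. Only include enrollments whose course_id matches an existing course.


INNER JOIN keeps only enrollments rows whose course_id matches an id in courses. Walk through each enrollment:
  - enrollment 1 (Chris): course_id=1 -> matches Databases
  - enrollment 2 (Dave): course_id=3 -> matches Algorithms
  - enrollment 3 (Tina): course_id=1 -> matches Databases
  - enrollment 4 (George): course_id=6 -> matches Chemistry
  - enrollment 5 (Fiona): course_id=6 -> matches Chemistry
  - enrollment 6 (Wendy): course_id=NULL, no match -> dropped
  - enrollment 7 (Frank): course_id=NULL, no match -> dropped
  - enrollment 8 (Sam): course_id=1 -> matches Databases
  - enrollment 9 (Aaron): course_id=1 -> matches Databases
So 2 of 9 rows are dropped.

SQL:
SELECT a.student, b.title AS course
FROM enrollments a
INNER JOIN courses b ON a.course_id = b.id

Result:
student | course    
--------+-----------
Chris   | Databases 
Dave    | Algorithms
Tina    | Databases 
George  | Chemistry 
Fiona   | Chemistry 
Sam     | Databases 
Aaron   | Databases 


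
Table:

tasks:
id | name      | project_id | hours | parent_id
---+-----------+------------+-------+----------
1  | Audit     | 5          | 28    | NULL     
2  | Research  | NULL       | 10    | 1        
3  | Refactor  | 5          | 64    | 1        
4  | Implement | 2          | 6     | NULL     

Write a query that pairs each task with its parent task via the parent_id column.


This is a self-join: tasks is joined to a second copy of itself, matching each row's parent_id to another row's id. Use LEFT JOIN so rows with parent_id=NULL are kept.
  - task 1 (Audit): parent_id=NULL -> NULL
  - task 2 (Research): parent_id=1 -> Audit
  - task 3 (Refactor): parent_id=1 -> Audit
  - task 4 (Implement): parent_id=NULL -> NULL

SQL:
SELECT a.name AS item, b.name AS parent
FROM tasks a
LEFT JOIN tasks b ON a.parent_id = b.id

Result:
item      | parent
----------+-------
Audit     | NULL  
Research  | Audit 
Refactor  | Audit 
Implement | NULL  


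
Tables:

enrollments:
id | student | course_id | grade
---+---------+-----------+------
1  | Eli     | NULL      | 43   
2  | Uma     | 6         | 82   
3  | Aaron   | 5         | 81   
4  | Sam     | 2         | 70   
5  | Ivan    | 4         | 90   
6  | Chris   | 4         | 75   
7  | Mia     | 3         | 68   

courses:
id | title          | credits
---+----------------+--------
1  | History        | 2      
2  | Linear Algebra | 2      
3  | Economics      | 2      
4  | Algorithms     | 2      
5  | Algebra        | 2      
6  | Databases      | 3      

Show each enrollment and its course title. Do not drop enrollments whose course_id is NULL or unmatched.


LEFT JOIN keeps every row from enrollments (the left table); where course_id has no match in courses, the course columns become NULL. Walk through each enrollment:
  - enrollment 1 (Eli): course_id=NULL, no match -> kept with NULL
  - enrollment 2 (Uma): course_id=6 -> matches Databases
  - enrollment 3 (Aaron): course_id=5 -> matches Algebra
  - enrollment 4 (Sam): course_id=2 -> matches Linear Algebra
  - enrollment 5 (Ivan): course_id=4 -> matches Algorithms
  - enrollment 6 (Chris): course_id=4 -> matches Algorithms
  - enrollment 7 (Mia): course_id=3 -> matches Economics
All 7 rows appear; 1 has NULL course.

SQL:
SELECT a.student, b.title AS course
FROM enrollments a
LEFT JOIN courses b ON a.course_id = b.id

Result:
student | course        
--------+---------------
Eli     | NULL          
Uma     | Databases     
Aaron   | Algebra       
Sam     | Linear Algebra
Ivan    | Algorithms    
Chris   | Algorithms    
Mia     | Economics     


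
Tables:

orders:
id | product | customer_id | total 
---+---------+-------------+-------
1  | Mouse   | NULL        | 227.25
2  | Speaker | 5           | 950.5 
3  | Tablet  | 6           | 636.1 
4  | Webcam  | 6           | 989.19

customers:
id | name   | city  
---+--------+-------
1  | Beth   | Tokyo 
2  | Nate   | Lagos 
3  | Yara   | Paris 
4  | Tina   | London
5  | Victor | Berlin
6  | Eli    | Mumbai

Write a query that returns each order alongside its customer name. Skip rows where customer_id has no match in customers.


INNER JOIN keeps only orders rows whose customer_id matches an id in customers. Walk through each order:
  - order 1 (Mouse): customer_id=NULL, no match -> dropped
  - order 2 (Speaker): customer_id=5 -> matches Victor
  - order 3 (Tablet): customer_id=6 -> matches Eli
  - order 4 (Webcam): customer_id=6 -> matches Eli
So 1 of 4 rows is dropped.

SQL:
SELECT a.product, b.name AS customer
FROM orders a
INNER JOIN customers b ON a.customer_id = b.id

Result:
product | customer
--------+---------
Speaker | Victor  
Tablet  | Eli     
Webcam  | Eli     


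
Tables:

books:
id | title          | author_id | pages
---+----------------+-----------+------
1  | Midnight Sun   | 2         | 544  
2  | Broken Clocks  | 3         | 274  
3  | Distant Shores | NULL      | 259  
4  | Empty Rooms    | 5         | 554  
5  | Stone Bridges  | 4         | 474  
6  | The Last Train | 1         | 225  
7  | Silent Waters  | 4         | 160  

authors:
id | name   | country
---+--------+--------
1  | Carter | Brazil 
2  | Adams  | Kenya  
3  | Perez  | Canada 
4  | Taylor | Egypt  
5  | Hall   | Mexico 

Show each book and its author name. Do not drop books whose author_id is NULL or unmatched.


LEFT JOIN keeps every row from books (the left table); where author_id has no match in authors, the author columns become NULL. Walk through each book:
  - book 1 (Midnight Sun): author_id=2 -> matches Adams
  - book 2 (Broken Clocks): author_id=3 -> matches Perez
  - book 3 (Distant Shores): author_id=NULL, no match -> kept with NULL
  - book 4 (Empty Rooms): author_id=5 -> matches Hall
  - book 5 (Stone Bridges): author_id=4 -> matches Taylor
  - book 6 (The Last Train): author_id=1 -> matches Carter
  - book 7 (Silent Waters): author_id=4 -> matches Taylor
All 7 rows appear; 1 has NULL author.

SQL:
SELECT a.title, b.name AS author
FROM books a
LEFT JOIN authors b ON a.author_id = b.id

Result:
title          | author
---------------+-------
Midnight Sun   | Adams 
Broken Clocks  | Perez 
Distant Shores | NULL  
Empty Rooms    | Hall  
Stone Bridges  | Taylor
The Last Train | Carter
Silent Waters  | Taylor


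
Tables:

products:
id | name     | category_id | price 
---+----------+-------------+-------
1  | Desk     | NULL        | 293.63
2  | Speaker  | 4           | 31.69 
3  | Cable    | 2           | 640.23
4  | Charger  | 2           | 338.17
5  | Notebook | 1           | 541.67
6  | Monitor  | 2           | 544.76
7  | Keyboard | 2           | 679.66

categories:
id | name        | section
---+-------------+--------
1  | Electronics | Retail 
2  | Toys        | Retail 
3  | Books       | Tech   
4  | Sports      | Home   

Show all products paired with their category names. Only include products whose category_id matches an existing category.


INNER JOIN keeps only products rows whose category_id matches an id in categories. Walk through each product:
  - product 1 (Desk): category_id=NULL, no match -> dropped
  - product 2 (Speaker): category_id=4 -> matches Sports
  - product 3 (Cable): category_id=2 -> matches Toys
  - product 4 (Charger): category_id=2 -> matches Toys
  - product 5 (Notebook): category_id=1 -> matches Electronics
  - product 6 (Monitor): category_id=2 -> matches Toys
  - product 7 (Keyboard): category_id=2 -> matches Toys
So 1 of 7 rows is dropped.

SQL:
SELECT a.name, b.name AS category
FROM products a
INNER JOIN categories b ON a.category_id = b.id

Result:
name     | category   
---------+------------
Speaker  | Sports     
Cable    | Toys       
Charger  | Toys       
Notebook | Electronics
Monitor  | Toys       
Keyboard | Toys       


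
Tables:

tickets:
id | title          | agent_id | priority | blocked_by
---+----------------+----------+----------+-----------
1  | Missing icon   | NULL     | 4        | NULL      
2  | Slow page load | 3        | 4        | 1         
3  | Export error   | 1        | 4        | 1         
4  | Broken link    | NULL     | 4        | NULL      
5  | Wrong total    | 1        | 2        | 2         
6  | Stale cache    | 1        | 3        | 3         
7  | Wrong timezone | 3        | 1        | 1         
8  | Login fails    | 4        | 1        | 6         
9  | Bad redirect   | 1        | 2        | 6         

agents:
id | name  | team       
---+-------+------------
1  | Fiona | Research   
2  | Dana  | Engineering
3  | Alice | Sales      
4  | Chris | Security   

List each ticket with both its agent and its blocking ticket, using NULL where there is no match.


Two LEFT JOINs from the same base table tickets: one to agents via agent_id, one to tickets itself via blocked_by. Both are LEFT so every ticket is preserved.
Match against agents:
  - ticket 1 (Missing icon): agent_id=NULL, no match -> kept with NULL
  - ticket 2 (Slow page load): agent_id=3 -> matches Alice
  - ticket 3 (Export error): agent_id=1 -> matches Fiona
  - ticket 4 (Broken link): agent_id=NULL, no match -> kept with NULL
  - ticket 5 (Wrong total): agent_id=1 -> matches Fiona
  - ticket 6 (Stale cache): agent_id=1 -> matches Fiona
  - ticket 7 (Wrong timezone): agent_id=3 -> matches Alice
  - ticket 8 (Login fails): agent_id=4 -> matches Chris
  - ticket 9 (Bad redirect): agent_id=1 -> matches Fiona
Match against tickets (self):
  - ticket 1 (Missing icon): blocked_by=NULL -> NULL
  - ticket 2 (Slow page load): blocked_by=1 -> Missing icon
  - ticket 3 (Export error): blocked_by=1 -> Missing icon
  - ticket 4 (Broken link): blocked_by=NULL -> NULL
  - ticket 5 (Wrong total): blocked_by=2 -> Slow page load
  - ticket 6 (Stale cache): blocked_by=3 -> Export error
  - ticket 7 (Wrong timezone): blocked_by=1 -> Missing icon
  - ticket 8 (Login fails): blocked_by=6 -> Stale cache
  - ticket 9 (Bad redirect): blocked_by=6 -> Stale cache

SQL:
SELECT a.title, b.name AS agent, c.title AS blocked_by
FROM tickets a
LEFT JOIN agents b ON a.agent_id = b.id
LEFT JOIN tickets c ON a.blocked_by = c.id

Result:
title          | agent | blocked_by    
---------------+-------+---------------
Missing icon   | NULL  | NULL          
Slow page load | Alice | Missing icon  
Export error   | Fiona | Missing icon  
Broken link    | NULL  | NULL          
Wrong total    | Fiona | Slow page load
Stale cache    | Fiona | Export error  
Wrong timezone | Alice | Missing icon  
Login fails    | Chris | Stale cache   
Bad redirect   | Fiona | Stale cache   


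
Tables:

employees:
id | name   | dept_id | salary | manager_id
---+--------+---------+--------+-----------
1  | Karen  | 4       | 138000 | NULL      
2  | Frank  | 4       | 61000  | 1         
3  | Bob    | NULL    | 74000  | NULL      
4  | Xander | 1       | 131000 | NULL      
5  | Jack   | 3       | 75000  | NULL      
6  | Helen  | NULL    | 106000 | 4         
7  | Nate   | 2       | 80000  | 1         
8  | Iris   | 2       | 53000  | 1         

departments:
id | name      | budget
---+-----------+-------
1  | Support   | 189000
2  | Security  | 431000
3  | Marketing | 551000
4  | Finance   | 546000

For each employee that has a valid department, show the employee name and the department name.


INNER JOIN keeps only employees rows whose dept_id matches an id in departments. Walk through each employee:
  - employee 1 (Karen): dept_id=4 -> matches Finance
  - employee 2 (Frank): dept_id=4 -> matches Finance
  - employee 3 (Bob): dept_id=NULL, no match -> dropped
  - employee 4 (Xander): dept_id=1 -> matches Support
  - employee 5 (Jack): dept_id=3 -> matches Marketing
  - employee 6 (Helen): dept_id=NULL, no match -> dropped
  - employee 7 (Nate): dept_id=2 -> matches Security
  - employee 8 (Iris): dept_id=2 -> matches Security
So 2 of 8 rows are dropped.

SQL:
SELECT a.name, b.name AS department
FROM employees a
INNER JOIN departments b ON a.dept_id = b.id

Result:
name   | department
-------+-----------
Karen  | Finance   
Frank  | Finance   
Xander | Support   
Jack   | Marketing 
Nate   | Security  
Iris   | Security  


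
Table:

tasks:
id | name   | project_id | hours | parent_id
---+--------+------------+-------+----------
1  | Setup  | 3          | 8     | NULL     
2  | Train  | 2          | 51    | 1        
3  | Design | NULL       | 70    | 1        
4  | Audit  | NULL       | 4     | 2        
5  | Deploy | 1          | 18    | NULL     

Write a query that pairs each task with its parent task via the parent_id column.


This is a self-join: tasks is joined to a second copy of itself, matching each row's parent_id to another row's id. Use LEFT JOIN so rows with parent_id=NULL are kept.
  - task 1 (Setup): parent_id=NULL -> NULL
  - task 2 (Train): parent_id=1 -> Setup
  - task 3 (Design): parent_id=1 -> Setup
  - task 4 (Audit): parent_id=2 -> Train
  - task 5 (Deploy): parent_id=NULL -> NULL

SQL:
SELECT a.name AS item, b.name AS parent
FROM tasks a
LEFT JOIN tasks b ON a.parent_id = b.id

Result:
item   | parent
-------+-------
Setup  | NULL  
Train  | Setup 
Design | Setup 
Audit  | Train 
Deploy | NULL  


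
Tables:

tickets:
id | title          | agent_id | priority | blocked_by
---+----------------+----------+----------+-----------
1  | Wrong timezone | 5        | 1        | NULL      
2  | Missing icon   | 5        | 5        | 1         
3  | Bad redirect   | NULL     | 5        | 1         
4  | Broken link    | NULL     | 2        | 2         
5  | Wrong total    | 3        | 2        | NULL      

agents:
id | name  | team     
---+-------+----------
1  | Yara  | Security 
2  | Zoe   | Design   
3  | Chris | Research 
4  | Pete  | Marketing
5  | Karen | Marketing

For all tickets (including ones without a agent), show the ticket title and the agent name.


LEFT JOIN keeps every row from tickets (the left table); where agent_id has no match in agents, the agent columns become NULL. Walk through each ticket:
  - ticket 1 (Wrong timezone): agent_id=5 -> matches Karen
  - ticket 2 (Missing icon): agent_id=5 -> matches Karen
  - ticket 3 (Bad redirect): agent_id=NULL, no match -> kept with NULL
  - ticket 4 (Broken link): agent_id=NULL, no match -> kept with NULL
  - ticket 5 (Wrong total): agent_id=3 -> matches Chris
All 5 rows appear; 2 have NULL agent.

SQL:
SELECT a.title, b.name AS agent
FROM tickets a
LEFT JOIN agents b ON a.agent_id = b.id

Result:
title          | agent
---------------+------
Wrong timezone | Karen
Missing icon   | Karen
Bad redirect   | NULL 
Broken link    | NULL 
Wrong total    | Chris


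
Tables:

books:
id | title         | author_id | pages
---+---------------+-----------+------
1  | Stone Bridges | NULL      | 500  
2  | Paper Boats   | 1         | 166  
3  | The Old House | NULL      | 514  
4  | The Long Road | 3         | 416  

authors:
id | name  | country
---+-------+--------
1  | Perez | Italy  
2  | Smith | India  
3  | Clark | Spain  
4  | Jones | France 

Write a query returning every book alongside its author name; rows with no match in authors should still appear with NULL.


LEFT JOIN keeps every row from books (the left table); where author_id has no match in authors, the author columns become NULL. Walk through each book:
  - book 1 (Stone Bridges): author_id=NULL, no match -> kept with NULL
  - book 2 (Paper Boats): author_id=1 -> matches Perez
  - book 3 (The Old House): author_id=NULL, no match -> kept with NULL
  - book 4 (The Long Road): author_id=3 -> matches Clark
All 4 rows appear; 2 have NULL author.

SQL:
SELECT a.title, b.name AS author
FROM books a
LEFT JOIN authors b ON a.author_id = b.id

Result:
title         | author
--------------+-------
Stone Bridges | NULL  
Paper Boats   | Perez 
The Old House | NULL  
The Long Road | Clark 


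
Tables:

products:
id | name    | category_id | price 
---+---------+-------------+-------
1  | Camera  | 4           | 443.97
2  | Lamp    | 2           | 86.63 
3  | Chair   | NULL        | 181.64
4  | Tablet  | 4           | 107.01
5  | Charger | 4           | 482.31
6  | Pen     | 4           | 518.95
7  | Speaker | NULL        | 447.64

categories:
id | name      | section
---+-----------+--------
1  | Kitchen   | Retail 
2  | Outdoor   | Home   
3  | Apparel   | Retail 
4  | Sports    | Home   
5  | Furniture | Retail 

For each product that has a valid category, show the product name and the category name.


INNER JOIN keeps only products rows whose category_id matches an id in categories. Walk through each product:
  - product 1 (Camera): category_id=4 -> matches Sports
  - product 2 (Lamp): category_id=2 -> matches Outdoor
  - product 3 (Chair): category_id=NULL, no match -> dropped
  - product 4 (Tablet): category_id=4 -> matches Sports
  - product 5 (Charger): category_id=4 -> matches Sports
  - product 6 (Pen): category_id=4 -> matches Sports
  - product 7 (Speaker): category_id=NULL, no match -> dropped
So 2 of 7 rows are dropped.

SQL:
SELECT a.name, b.name AS category
FROM products a
INNER JOIN categories b ON a.category_id = b.id

Result:
name    | category
--------+---------
Camera  | Sports  
Lamp    | Outdoor 
Tablet  | Sports  
Charger | Sports  
Pen     | Sports  


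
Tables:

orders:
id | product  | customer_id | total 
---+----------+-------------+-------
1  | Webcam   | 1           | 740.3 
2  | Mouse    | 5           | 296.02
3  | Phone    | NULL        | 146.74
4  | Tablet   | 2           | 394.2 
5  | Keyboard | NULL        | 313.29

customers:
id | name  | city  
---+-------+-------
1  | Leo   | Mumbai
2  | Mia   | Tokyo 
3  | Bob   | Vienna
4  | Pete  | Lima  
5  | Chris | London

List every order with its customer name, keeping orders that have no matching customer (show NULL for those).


LEFT JOIN keeps every row from orders (the left table); where customer_id has no match in customers, the customer columns become NULL. Walk through each order:
  - order 1 (Webcam): customer_id=1 -> matches Leo
  - order 2 (Mouse): customer_id=5 -> matches Chris
  - order 3 (Phone): customer_id=NULL, no match -> kept with NULL
  - order 4 (Tablet): customer_id=2 -> matches Mia
  - order 5 (Keyboard): customer_id=NULL, no match -> kept with NULL
All 5 rows appear; 2 have NULL customer.

SQL:
SELECT a.product, b.name AS customer
FROM orders a
LEFT JOIN customers b ON a.customer_id = b.id

Result:
product  | customer
---------+---------
Webcam   | Leo     
Mouse    | Chris   
Phone    | NULL    
Tablet   | Mia     
Keyboard | NULL    


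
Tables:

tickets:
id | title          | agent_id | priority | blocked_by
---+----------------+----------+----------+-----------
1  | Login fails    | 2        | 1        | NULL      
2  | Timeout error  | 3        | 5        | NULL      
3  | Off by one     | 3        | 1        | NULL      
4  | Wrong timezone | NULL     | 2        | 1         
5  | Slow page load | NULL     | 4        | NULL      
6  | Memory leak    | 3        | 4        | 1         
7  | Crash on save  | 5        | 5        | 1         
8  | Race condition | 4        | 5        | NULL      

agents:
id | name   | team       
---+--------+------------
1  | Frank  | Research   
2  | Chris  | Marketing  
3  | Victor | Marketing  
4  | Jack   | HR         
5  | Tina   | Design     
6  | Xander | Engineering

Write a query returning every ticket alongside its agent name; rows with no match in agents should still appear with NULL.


LEFT JOIN keeps every row from tickets (the left table); where agent_id has no match in agents, the agent columns become NULL. Walk through each ticket:
  - ticket 1 (Login fails): agent_id=2 -> matches Chris
  - ticket 2 (Timeout error): agent_id=3 -> matches Victor
  - ticket 3 (Off by one): agent_id=3 -> matches Victor
  - ticket 4 (Wrong timezone): agent_id=NULL, no match -> kept with NULL
  - ticket 5 (Slow page load): agent_id=NULL, no match -> kept with NULL
  - ticket 6 (Memory leak): agent_id=3 -> matches Victor
  - ticket 7 (Crash on save): agent_id=5 -> matches Tina
  - ticket 8 (Race condition): agent_id=4 -> matches Jack
All 8 rows appear; 2 have NULL agent.

SQL:
SELECT a.title, b.name AS agent
FROM tickets a
LEFT JOIN agents b ON a.agent_id = b.id

Result:
title          | agent 
---------------+-------
Login fails    | Chris 
Timeout error  | Victor
Off by one     | Victor
Wrong timezone | NULL  
Slow page load | NULL  
Memory leak    | Victor
Crash on save  | Tina  
Race condition | Jack  


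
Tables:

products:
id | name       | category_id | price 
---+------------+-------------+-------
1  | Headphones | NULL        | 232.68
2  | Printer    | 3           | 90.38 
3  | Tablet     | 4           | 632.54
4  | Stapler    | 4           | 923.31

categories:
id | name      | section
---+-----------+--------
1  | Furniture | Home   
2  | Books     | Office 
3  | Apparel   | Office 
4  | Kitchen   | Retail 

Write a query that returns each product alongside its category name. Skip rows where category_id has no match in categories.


INNER JOIN keeps only products rows whose category_id matches an id in categories. Walk through each product:
  - product 1 (Headphones): category_id=NULL, no match -> dropped
  - product 2 (Printer): category_id=3 -> matches Apparel
  - product 3 (Tablet): category_id=4 -> matches Kitchen
  - product 4 (Stapler): category_id=4 -> matches Kitchen
So 1 of 4 rows is dropped.

SQL:
SELECT a.name, b.name AS category
FROM products a
INNER JOIN categories b ON a.category_id = b.id

Result:
name    | category
--------+---------
Printer | Apparel 
Tablet  | Kitchen 
Stapler | Kitchen 


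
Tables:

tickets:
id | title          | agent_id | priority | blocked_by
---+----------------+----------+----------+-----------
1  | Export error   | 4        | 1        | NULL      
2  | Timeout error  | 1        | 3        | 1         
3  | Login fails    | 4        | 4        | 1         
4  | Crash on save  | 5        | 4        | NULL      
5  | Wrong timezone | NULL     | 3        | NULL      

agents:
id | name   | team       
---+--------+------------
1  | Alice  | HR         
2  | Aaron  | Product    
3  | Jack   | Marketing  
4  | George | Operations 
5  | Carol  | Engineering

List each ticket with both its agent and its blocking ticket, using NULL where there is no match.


Two LEFT JOINs from the same base table tickets: one to agents via agent_id, one to tickets itself via blocked_by. Both are LEFT so every ticket is preserved.
Match against agents:
  - ticket 1 (Export error): agent_id=4 -> matches George
  - ticket 2 (Timeout error): agent_id=1 -> matches Alice
  - ticket 3 (Login fails): agent_id=4 -> matches George
  - ticket 4 (Crash on save): agent_id=5 -> matches Carol
  - ticket 5 (Wrong timezone): agent_id=NULL, no match -> kept with NULL
Match against tickets (self):
  - ticket 1 (Export error): blocked_by=NULL -> NULL
  - ticket 2 (Timeout error): blocked_by=1 -> Export error
  - ticket 3 (Login fails): blocked_by=1 -> Export error
  - ticket 4 (Crash on save): blocked_by=NULL -> NULL
  - ticket 5 (Wrong timezone): blocked_by=NULL -> NULL

SQL:
SELECT a.title, b.name AS agent, c.title AS blocked_by
FROM tickets a
LEFT JOIN agents b ON a.agent_id = b.id
LEFT JOIN tickets c ON a.blocked_by = c.id

Result:
title          | agent  | blocked_by  
---------------+--------+-------------
Export error   | George | NULL        
Timeout error  | Alice  | Export error
Login fails    | George | Export error
Crash on save  | Carol  | NULL        
Wrong timezone | NULL   | NULL        


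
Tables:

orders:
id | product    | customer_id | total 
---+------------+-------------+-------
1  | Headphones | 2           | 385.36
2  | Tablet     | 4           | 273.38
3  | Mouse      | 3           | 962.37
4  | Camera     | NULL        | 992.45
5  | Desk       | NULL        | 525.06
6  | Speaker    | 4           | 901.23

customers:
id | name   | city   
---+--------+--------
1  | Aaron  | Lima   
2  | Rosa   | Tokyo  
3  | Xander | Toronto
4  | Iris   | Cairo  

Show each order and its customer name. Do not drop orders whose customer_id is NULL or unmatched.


LEFT JOIN keeps every row from orders (the left table); where customer_id has no match in customers, the customer columns become NULL. Walk through each order:
  - order 1 (Headphones): customer_id=2 -> matches Rosa
  - order 2 (Tablet): customer_id=4 -> matches Iris
  - order 3 (Mouse): customer_id=3 -> matches Xander
  - order 4 (Camera): customer_id=NULL, no match -> kept with NULL
  - order 5 (Desk): customer_id=NULL, no match -> kept with NULL
  - order 6 (Speaker): customer_id=4 -> matches Iris
All 6 rows appear; 2 have NULL customer.

SQL:
SELECT a.product, b.name AS customer
FROM orders a
LEFT JOIN customers b ON a.customer_id = b.id

Result:
product    | customer
-----------+---------
Headphones | Rosa    
Tablet     | Iris    
Mouse      | Xander  
Camera     | NULL    
Desk       | NULL    
Speaker    | Iris    


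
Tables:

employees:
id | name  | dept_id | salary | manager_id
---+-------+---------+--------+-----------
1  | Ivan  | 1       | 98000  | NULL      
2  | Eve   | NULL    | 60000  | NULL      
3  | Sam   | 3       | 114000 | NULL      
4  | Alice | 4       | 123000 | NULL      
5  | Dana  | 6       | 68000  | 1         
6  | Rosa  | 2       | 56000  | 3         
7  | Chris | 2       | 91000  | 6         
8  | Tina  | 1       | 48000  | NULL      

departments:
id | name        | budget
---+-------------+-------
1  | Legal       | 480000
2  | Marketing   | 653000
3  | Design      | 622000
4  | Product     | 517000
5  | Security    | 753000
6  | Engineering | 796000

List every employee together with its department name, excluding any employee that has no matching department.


INNER JOIN keeps only employees rows whose dept_id matches an id in departments. Walk through each employee:
  - employee 1 (Ivan): dept_id=1 -> matches Legal
  - employee 2 (Eve): dept_id=NULL, no match -> dropped
  - employee 3 (Sam): dept_id=3 -> matches Design
  - employee 4 (Alice): dept_id=4 -> matches Product
  - employee 5 (Dana): dept_id=6 -> matches Engineering
  - employee 6 (Rosa): dept_id=2 -> matches Marketing
  - employee 7 (Chris): dept_id=2 -> matches Marketing
  - employee 8 (Tina): dept_id=1 -> matches Legal
So 1 of 8 rows is dropped.

SQL:
SELECT a.name, b.name AS department
FROM employees a
INNER JOIN departments b ON a.dept_id = b.id

Result:
name  | department 
------+------------
Ivan  | Legal      
Sam   | Design     
Alice | Product    
Dana  | Engineering
Rosa  | Marketing  
Chris | Marketing  
Tina  | Legal      


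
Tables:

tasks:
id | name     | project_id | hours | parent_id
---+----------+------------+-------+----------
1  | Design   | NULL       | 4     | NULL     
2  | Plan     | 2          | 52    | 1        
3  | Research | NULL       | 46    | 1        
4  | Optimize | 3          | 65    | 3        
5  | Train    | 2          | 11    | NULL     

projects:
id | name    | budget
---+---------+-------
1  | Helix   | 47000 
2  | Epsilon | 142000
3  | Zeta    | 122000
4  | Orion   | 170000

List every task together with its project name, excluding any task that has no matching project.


INNER JOIN keeps only tasks rows whose project_id matches an id in projects. Walk through each task:
  - task 1 (Design): project_id=NULL, no match -> dropped
  - task 2 (Plan): project_id=2 -> matches Epsilon
  - task 3 (Research): project_id=NULL, no match -> dropped
  - task 4 (Optimize): project_id=3 -> matches Zeta
  - task 5 (Train): project_id=2 -> matches Epsilon
So 2 of 5 rows are dropped.

SQL:
SELECT a.name, b.name AS project
FROM tasks a
INNER JOIN projects b ON a.project_id = b.id

Result:
name     | project
---------+--------
Plan     | Epsilon
Optimize | Zeta   
Train    | Epsilon


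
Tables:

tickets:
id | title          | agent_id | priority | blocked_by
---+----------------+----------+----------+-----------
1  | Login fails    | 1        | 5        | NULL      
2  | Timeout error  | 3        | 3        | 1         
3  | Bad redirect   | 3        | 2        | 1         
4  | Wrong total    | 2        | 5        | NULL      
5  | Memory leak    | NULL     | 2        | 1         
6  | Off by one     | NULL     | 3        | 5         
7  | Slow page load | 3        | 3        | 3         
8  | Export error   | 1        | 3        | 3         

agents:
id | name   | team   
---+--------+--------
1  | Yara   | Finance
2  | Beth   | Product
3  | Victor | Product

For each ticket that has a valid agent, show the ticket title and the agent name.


INNER JOIN keeps only tickets rows whose agent_id matches an id in agents. Walk through each ticket:
  - ticket 1 (Login fails): agent_id=1 -> matches Yara
  - ticket 2 (Timeout error): agent_id=3 -> matches Victor
  - ticket 3 (Bad redirect): agent_id=3 -> matches Victor
  - ticket 4 (Wrong total): agent_id=2 -> matches Beth
  - ticket 5 (Memory leak): agent_id=NULL, no match -> dropped
  - ticket 6 (Off by one): agent_id=NULL, no match -> dropped
  - ticket 7 (Slow page load): agent_id=3 -> matches Victor
  - ticket 8 (Export error): agent_id=1 -> matches Yara
So 2 of 8 rows are dropped.

SQL:
SELECT a.title, b.name AS agent
FROM tickets a
INNER JOIN agents b ON a.agent_id = b.id

Result:
title          | agent 
---------------+-------
Login fails    | Yara  
Timeout error  | Victor
Bad redirect   | Victor
Wrong total    | Beth  
Slow page load | Victor
Export error   | Yara  


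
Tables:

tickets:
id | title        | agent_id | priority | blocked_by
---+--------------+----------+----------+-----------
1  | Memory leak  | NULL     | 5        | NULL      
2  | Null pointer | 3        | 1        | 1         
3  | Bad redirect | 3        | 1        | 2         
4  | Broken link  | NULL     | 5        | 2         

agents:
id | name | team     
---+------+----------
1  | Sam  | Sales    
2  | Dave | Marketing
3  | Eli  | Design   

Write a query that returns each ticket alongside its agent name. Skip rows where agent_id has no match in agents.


INNER JOIN keeps only tickets rows whose agent_id matches an id in agents. Walk through each ticket:
  - ticket 1 (Memory leak): agent_id=NULL, no match -> dropped
  - ticket 2 (Null pointer): agent_id=3 -> matches Eli
  - ticket 3 (Bad redirect): agent_id=3 -> matches Eli
  - ticket 4 (Broken link): agent_id=NULL, no match -> dropped
So 2 of 4 rows are dropped.

SQL:
SELECT a.title, b.name AS agent
FROM tickets a
INNER JOIN agents b ON a.agent_id = b.id

Result:
title        | agent
-------------+------
Null pointer | Eli  
Bad redirect | Eli  


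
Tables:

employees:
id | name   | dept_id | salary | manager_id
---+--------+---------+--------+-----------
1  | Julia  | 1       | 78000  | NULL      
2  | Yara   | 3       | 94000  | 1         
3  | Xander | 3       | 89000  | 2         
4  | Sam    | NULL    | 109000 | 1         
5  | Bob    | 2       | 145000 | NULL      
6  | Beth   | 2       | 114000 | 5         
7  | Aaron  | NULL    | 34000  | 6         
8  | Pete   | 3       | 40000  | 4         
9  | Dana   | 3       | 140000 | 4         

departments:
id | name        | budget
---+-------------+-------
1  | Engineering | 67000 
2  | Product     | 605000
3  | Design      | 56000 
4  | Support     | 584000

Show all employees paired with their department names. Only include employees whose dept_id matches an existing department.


INNER JOIN keeps only employees rows whose dept_id matches an id in departments. Walk through each employee:
  - employee 1 (Julia): dept_id=1 -> matches Engineering
  - employee 2 (Yara): dept_id=3 -> matches Design
  - employee 3 (Xander): dept_id=3 -> matches Design
  - employee 4 (Sam): dept_id=NULL, no match -> dropped
  - employee 5 (Bob): dept_id=2 -> matches Product
  - employee 6 (Beth): dept_id=2 -> matches Product
  - employee 7 (Aaron): dept_id=NULL, no match -> dropped
  - employee 8 (Pete): dept_id=3 -> matches Design
  - employee 9 (Dana): dept_id=3 -> matches Design
So 2 of 9 rows are dropped.

SQL:
SELECT a.name, b.name AS department
FROM employees a
INNER JOIN departments b ON a.dept_id = b.id

Result:
name   | department 
-------+------------
Julia  | Engineering
Yara   | Design     
Xander | Design     
Bob    | Product    
Beth   | Product    
Pete   | Design     
Dana   | Design     


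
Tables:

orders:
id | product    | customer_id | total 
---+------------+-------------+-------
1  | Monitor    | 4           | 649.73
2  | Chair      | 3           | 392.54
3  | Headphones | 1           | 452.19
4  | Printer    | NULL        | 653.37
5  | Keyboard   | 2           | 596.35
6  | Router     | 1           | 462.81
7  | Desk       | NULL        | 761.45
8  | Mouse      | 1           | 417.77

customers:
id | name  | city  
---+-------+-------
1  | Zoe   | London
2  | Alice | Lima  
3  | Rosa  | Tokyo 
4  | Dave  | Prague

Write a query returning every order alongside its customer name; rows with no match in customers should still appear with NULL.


LEFT JOIN keeps every row from orders (the left table); where customer_id has no match in customers, the customer columns become NULL. Walk through each order:
  - order 1 (Monitor): customer_id=4 -> matches Dave
  - order 2 (Chair): customer_id=3 -> matches Rosa
  - order 3 (Headphones): customer_id=1 -> matches Zoe
  - order 4 (Printer): customer_id=NULL, no match -> kept with NULL
  - order 5 (Keyboard): customer_id=2 -> matches Alice
  - order 6 (Router): customer_id=1 -> matches Zoe
  - order 7 (Desk): customer_id=NULL, no match -> kept with NULL
  - order 8 (Mouse): customer_id=1 -> matches Zoe
All 8 rows appear; 2 have NULL customer.

SQL:
SELECT a.product, b.name AS customer
FROM orders a
LEFT JOIN customers b ON a.customer_id = b.id

Result:
product    | customer
-----------+---------
Monitor    | Dave    
Chair      | Rosa    
Headphones | Zoe     
Printer    | NULL    
Keyboard   | Alice   
Router     | Zoe     
Desk       | NULL    
Mouse      | Zoe     


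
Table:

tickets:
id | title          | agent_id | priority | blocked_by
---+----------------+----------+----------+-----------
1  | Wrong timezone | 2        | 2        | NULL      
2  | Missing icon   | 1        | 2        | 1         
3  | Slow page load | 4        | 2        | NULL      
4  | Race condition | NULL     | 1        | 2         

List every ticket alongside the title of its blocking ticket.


This is a self-join: tickets is joined to a second copy of itself, matching each row's blocked_by to another row's id. Use LEFT JOIN so rows with blocked_by=NULL are kept.
  - ticket 1 (Wrong timezone): blocked_by=NULL -> NULL
  - ticket 2 (Missing icon): blocked_by=1 -> Wrong timezone
  - ticket 3 (Slow page load): blocked_by=NULL -> NULL
  - ticket 4 (Race condition): blocked_by=2 -> Missing icon

SQL:
SELECT a.title AS item, b.title AS blocked_by
FROM tickets a
LEFT JOIN tickets b ON a.blocked_by = b.id

Result:
item           | blocked_by    
---------------+---------------
Wrong timezone | NULL          
Missing icon   | Wrong timezone
Slow page load | NULL          
Race condition | Missing icon  


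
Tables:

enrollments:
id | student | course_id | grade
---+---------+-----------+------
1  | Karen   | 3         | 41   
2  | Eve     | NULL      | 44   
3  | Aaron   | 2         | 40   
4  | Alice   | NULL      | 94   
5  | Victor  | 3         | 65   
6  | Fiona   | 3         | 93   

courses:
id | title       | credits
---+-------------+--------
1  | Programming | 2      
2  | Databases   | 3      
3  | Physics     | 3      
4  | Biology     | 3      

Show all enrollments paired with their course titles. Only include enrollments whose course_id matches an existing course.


INNER JOIN keeps only enrollments rows whose course_id matches an id in courses. Walk through each enrollment:
  - enrollment 1 (Karen): course_id=3 -> matches Physics
  - enrollment 2 (Eve): course_id=NULL, no match -> dropped
  - enrollment 3 (Aaron): course_id=2 -> matches Databases
  - enrollment 4 (Alice): course_id=NULL, no match -> dropped
  - enrollment 5 (Victor): course_id=3 -> matches Physics
  - enrollment 6 (Fiona): course_id=3 -> matches Physics
So 2 of 6 rows are dropped.

SQL:
SELECT a.student, b.title AS course
FROM enrollments a
INNER JOIN courses b ON a.course_id = b.id

Result:
student | course   
--------+----------
Karen   | Physics  
Aaron   | Databases
Victor  | Physics  
Fiona   | Physics  


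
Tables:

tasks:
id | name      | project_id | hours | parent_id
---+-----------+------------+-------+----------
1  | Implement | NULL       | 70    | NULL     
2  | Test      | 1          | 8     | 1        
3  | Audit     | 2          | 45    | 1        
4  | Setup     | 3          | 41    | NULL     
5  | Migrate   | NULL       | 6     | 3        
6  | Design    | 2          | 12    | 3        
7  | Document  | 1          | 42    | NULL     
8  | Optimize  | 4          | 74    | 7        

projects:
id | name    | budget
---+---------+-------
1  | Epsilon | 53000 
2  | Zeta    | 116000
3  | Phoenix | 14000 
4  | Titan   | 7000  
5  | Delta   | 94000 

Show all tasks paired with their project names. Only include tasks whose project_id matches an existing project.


INNER JOIN keeps only tasks rows whose project_id matches an id in projects. Walk through each task:
  - task 1 (Implement): project_id=NULL, no match -> dropped
  - task 2 (Test): project_id=1 -> matches Epsilon
  - task 3 (Audit): project_id=2 -> matches Zeta
  - task 4 (Setup): project_id=3 -> matches Phoenix
  - task 5 (Migrate): project_id=NULL, no match -> dropped
  - task 6 (Design): project_id=2 -> matches Zeta
  - task 7 (Document): project_id=1 -> matches Epsilon
  - task 8 (Optimize): project_id=4 -> matches Titan
So 2 of 8 rows are dropped.

SQL:
SELECT a.name, b.name AS project
FROM tasks a
INNER JOIN projects b ON a.project_id = b.id

Result:
name     | project
---------+--------
Test     | Epsilon
Audit    | Zeta   
Setup    | Phoenix
Design   | Zeta   
Document | Epsilon
Optimize | Titan  


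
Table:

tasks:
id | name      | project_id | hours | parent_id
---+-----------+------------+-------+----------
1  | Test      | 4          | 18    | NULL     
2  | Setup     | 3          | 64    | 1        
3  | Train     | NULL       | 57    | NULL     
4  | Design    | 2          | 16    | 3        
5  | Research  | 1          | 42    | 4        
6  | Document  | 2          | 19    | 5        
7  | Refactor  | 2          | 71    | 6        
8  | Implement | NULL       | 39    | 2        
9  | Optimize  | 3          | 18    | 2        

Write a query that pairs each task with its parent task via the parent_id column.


This is a self-join: tasks is joined to a second copy of itself, matching each row's parent_id to another row's id. Use LEFT JOIN so rows with parent_id=NULL are kept.
  - task 1 (Test): parent_id=NULL -> NULL
  - task 2 (Setup): parent_id=1 -> Test
  - task 3 (Train): parent_id=NULL -> NULL
  - task 4 (Design): parent_id=3 -> Train
  - task 5 (Research): parent_id=4 -> Design
  - task 6 (Document): parent_id=5 -> Research
  - task 7 (Refactor): parent_id=6 -> Document
  - task 8 (Implement): parent_id=2 -> Setup
  - task 9 (Optimize): parent_id=2 -> Setup

SQL:
SELECT a.name AS item, b.name AS parent
FROM tasks a
LEFT JOIN tasks b ON a.parent_id = b.id

Result:
item      | parent  
----------+---------
Test      | NULL    
Setup     | Test    
Train     | NULL    
Design    | Train   
Research  | Design  
Document  | Research
Refactor  | Document
Implement | Setup   
Optimize  | Setup   


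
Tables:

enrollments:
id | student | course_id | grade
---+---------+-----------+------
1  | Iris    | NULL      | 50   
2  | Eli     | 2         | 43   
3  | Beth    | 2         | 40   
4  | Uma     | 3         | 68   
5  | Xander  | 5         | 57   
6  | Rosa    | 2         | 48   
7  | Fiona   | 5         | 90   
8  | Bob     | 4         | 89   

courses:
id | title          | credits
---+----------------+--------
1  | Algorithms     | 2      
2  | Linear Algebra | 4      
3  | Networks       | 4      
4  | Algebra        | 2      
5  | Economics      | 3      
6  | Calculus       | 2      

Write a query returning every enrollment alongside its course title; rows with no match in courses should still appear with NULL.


LEFT JOIN keeps every row from enrollments (the left table); where course_id has no match in courses, the course columns become NULL. Walk through each enrollment:
  - enrollment 1 (Iris): course_id=NULL, no match -> kept with NULL
  - enrollment 2 (Eli): course_id=2 -> matches Linear Algebra
  - enrollment 3 (Beth): course_id=2 -> matches Linear Algebra
  - enrollment 4 (Uma): course_id=3 -> matches Networks
  - enrollment 5 (Xander): course_id=5 -> matches Economics
  - enrollment 6 (Rosa): course_id=2 -> matches Linear Algebra
  - enrollment 7 (Fiona): course_id=5 -> matches Economics
  - enrollment 8 (Bob): course_id=4 -> matches Algebra
All 8 rows appear; 1 has NULL course.

SQL:
SELECT a.student, b.title AS course
FROM enrollments a
LEFT JOIN courses b ON a.course_id = b.id

Result:
student | course        
--------+---------------
Iris    | NULL          
Eli     | Linear Algebra
Beth    | Linear Algebra
Uma     | Networks      
Xander  | Economics     
Rosa    | Linear Algebra
Fiona   | Economics     
Bob     | Algebra       
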